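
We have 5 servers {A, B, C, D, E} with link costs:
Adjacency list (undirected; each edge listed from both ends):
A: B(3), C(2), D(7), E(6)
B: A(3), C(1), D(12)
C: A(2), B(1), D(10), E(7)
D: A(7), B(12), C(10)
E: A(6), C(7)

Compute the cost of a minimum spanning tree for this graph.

Kruskal's algorithm — process edges by increasing weight (ties by edge label):
B—C (1): add. Components now {A} {B,C} {D} {E}
A—C (2): add. Components now {A,B,C} {D} {E}
A—B (3): skip — A and B already connected.
A—E (6): add. Components now {A,B,C,E} {D}
A—D (7): add. Components now {A,B,C,D,E}
MST edges: B—C, A—C, A—E, A—D; total weight 1+2+6+7 = 16.

16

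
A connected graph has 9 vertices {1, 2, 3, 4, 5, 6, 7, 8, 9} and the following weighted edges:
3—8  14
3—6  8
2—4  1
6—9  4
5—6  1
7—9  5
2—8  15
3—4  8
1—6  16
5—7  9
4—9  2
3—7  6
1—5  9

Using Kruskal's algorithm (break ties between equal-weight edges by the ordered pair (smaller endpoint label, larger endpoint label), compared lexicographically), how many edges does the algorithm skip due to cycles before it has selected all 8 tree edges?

3

Sort edges by weight, then run Kruskal:
2—4 (1): add — endpoints in different components.
5—6 (1): add — endpoints in different components.
4—9 (2): add — endpoints in different components.
6—9 (4): add — endpoints in different components.
7—9 (5): add — endpoints in different components.
3—7 (6): add — endpoints in different components.
3—4 (8): skip — 3 and 4 already connected.
3—6 (8): skip — 3 and 6 already connected.
1—5 (9): add — endpoints in different components.
5—7 (9): skip — 5 and 7 already connected.
3—8 (14): add — endpoints in different components.
Edges rejected before the tree was complete: 3.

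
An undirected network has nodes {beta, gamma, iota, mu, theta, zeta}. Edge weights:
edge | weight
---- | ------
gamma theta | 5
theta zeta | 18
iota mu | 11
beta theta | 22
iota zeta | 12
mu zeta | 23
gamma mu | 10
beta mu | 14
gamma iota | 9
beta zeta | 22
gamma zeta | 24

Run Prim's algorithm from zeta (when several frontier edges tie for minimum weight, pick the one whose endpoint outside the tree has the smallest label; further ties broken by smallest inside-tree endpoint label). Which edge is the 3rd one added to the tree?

Grow the tree from zeta using Prim:
Step 1: frontier [iota zeta 12, theta zeta 18, beta zeta 22, mu zeta 23, gamma zeta 24] → take iota zeta (12); add iota.
Step 2: frontier [gamma iota 9, iota mu 11, theta zeta 18, beta zeta 22, mu zeta 23, gamma zeta 24] → take gamma iota (9); add gamma.
Step 3: frontier [gamma theta 5, gamma mu 10, iota mu 11, theta zeta 18, beta zeta 22, mu zeta 23] → take gamma theta (5); add theta.
Step 4: frontier [gamma mu 10, iota mu 11, beta theta 22, beta zeta 22, mu zeta 23] → take gamma mu (10); add mu.
Step 5: frontier [beta mu 14, beta theta 22, beta zeta 22] → take beta mu (14); add beta.
The 3rd edge added is gamma theta.

gamma-theta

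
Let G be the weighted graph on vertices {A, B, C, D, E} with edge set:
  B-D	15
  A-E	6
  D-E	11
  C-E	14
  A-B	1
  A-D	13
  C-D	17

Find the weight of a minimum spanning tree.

32

Grow the tree from E using Prim:
Step 1: frontier [A-E 6, D-E 11, C-E 14] → take A-E (6); add A.
Step 2: frontier [A-B 1, A-D 13, D-E 11, C-E 14] → take A-B (1); add B.
Step 3: frontier [A-D 13, B-D 15, D-E 11, C-E 14] → take D-E (11); add D.
Step 4: frontier [C-D 17, C-E 14] → take C-E (14); add C.
MST edges: A-E, A-B, D-E, C-E; total weight 6+1+11+14 = 32.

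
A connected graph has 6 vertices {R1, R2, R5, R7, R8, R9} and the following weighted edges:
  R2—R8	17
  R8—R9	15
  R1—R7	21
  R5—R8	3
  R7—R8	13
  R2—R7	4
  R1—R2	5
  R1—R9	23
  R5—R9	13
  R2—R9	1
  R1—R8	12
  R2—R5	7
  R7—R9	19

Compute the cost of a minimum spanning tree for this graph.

20

Kruskal: consider edges lightest-first.
R2—R9 (1): add — endpoints in different components.
R5—R8 (3): add — endpoints in different components.
R2—R7 (4): add — endpoints in different components.
R1—R2 (5): add — endpoints in different components.
R2—R5 (7): add — endpoints in different components.
MST edges: R2—R9, R5—R8, R2—R7, R1—R2, R2—R5; total weight 1+3+4+5+7 = 20.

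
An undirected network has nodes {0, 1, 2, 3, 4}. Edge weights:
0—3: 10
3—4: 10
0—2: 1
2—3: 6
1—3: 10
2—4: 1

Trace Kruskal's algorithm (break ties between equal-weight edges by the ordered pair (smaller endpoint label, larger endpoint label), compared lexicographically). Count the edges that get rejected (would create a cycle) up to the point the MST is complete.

Kruskal: consider edges lightest-first.
0—2 (1): add. Components now {0,2} {1} {3} {4}
2—4 (1): add. Components now {0,2,4} {1} {3}
2—3 (6): add. Components now {0,2,3,4} {1}
0—3 (10): skip — 0 and 3 already connected.
1—3 (10): add. Components now {0,1,2,3,4}
Edges rejected before the tree was complete: 1.

1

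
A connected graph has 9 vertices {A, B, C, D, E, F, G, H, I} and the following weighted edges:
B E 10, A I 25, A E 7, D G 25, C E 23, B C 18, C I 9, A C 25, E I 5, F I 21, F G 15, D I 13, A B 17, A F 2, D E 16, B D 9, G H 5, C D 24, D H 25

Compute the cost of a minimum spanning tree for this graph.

Prim's algorithm from C:
Step 1: cheapest edge leaving the tree is C I (9); add I.
Step 2: cheapest edge leaving the tree is E I (5); add E.
Step 3: cheapest edge leaving the tree is A E (7); add A.
Step 4: cheapest edge leaving the tree is A F (2); add F.
Step 5: cheapest edge leaving the tree is B E (10); add B.
Step 6: cheapest edge leaving the tree is B D (9); add D.
Step 7: cheapest edge leaving the tree is F G (15); add G.
Step 8: cheapest edge leaving the tree is G H (5); add H.
MST edges: C I, E I, A E, A F, B E, B D, F G, G H; total weight 9+5+7+2+10+9+15+5 = 62.

62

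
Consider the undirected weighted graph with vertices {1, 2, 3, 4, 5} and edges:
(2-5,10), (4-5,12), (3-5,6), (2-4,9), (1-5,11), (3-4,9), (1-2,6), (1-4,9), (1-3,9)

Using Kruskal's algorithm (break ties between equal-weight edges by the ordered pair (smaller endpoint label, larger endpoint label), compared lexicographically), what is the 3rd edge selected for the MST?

1-3

Sort edges by weight, then run Kruskal:
1-2 (6): add. Components now {1,2} {3} {4} {5}
3-5 (6): add. Components now {1,2} {3,5} {4}
1-3 (9): add. Components now {1,2,3,5} {4}
1-4 (9): add. Components now {1,2,3,4,5}
The 3rd edge added is 1-3.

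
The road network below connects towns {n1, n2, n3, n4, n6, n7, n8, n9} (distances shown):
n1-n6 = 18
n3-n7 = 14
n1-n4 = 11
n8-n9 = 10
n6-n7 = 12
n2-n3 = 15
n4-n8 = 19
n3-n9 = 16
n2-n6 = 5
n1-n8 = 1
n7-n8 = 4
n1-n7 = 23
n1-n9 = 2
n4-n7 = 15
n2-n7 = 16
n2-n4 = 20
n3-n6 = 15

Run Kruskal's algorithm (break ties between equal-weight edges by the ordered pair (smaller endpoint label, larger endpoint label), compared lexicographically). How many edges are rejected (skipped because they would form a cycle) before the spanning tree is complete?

1

Sort edges by weight, then run Kruskal:
n1-n8 (1): add — endpoints in different components.
n1-n9 (2): add — endpoints in different components.
n7-n8 (4): add — endpoints in different components.
n2-n6 (5): add — endpoints in different components.
n8-n9 (10): skip — n8 and n9 already connected.
n1-n4 (11): add — endpoints in different components.
n6-n7 (12): add — endpoints in different components.
n3-n7 (14): add — endpoints in different components.
Edges rejected before the tree was complete: 1.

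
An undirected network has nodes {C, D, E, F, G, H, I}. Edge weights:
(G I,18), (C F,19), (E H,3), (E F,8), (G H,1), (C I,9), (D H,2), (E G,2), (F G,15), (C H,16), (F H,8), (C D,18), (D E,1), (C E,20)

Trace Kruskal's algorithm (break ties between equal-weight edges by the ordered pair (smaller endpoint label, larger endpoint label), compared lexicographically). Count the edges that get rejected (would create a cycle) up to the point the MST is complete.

Sort edges by weight, then run Kruskal:
D E (1): add. Components now {C} {D,E} {F} {G} {H} {I}
G H (1): add. Components now {C} {D,E} {F} {G,H} {I}
D H (2): add. Components now {C} {D,E,G,H} {F} {I}
E G (2): skip — E and G already connected.
E H (3): skip — E and H already connected.
E F (8): add. Components now {C} {D,E,F,G,H} {I}
F H (8): skip — F and H already connected.
C I (9): add. Components now {C,I} {D,E,F,G,H}
F G (15): skip — F and G already connected.
C H (16): add. Components now {C,D,E,F,G,H,I}
Edges rejected before the tree was complete: 4.

4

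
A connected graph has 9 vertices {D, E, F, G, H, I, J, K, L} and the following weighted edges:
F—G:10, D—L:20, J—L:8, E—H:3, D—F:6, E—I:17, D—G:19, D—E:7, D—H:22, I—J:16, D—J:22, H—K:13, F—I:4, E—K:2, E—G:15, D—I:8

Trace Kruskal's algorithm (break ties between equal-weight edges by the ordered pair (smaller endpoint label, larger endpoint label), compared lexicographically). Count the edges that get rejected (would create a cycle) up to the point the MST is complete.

Kruskal: consider edges lightest-first.
E—K (2): add — endpoints in different components.
E—H (3): add — endpoints in different components.
F—I (4): add — endpoints in different components.
D—F (6): add — endpoints in different components.
D—E (7): add — endpoints in different components.
D—I (8): skip — D and I already connected.
J—L (8): add — endpoints in different components.
F—G (10): add — endpoints in different components.
H—K (13): skip — H and K already connected.
E—G (15): skip — E and G already connected.
I—J (16): add — endpoints in different components.
Edges rejected before the tree was complete: 3.

3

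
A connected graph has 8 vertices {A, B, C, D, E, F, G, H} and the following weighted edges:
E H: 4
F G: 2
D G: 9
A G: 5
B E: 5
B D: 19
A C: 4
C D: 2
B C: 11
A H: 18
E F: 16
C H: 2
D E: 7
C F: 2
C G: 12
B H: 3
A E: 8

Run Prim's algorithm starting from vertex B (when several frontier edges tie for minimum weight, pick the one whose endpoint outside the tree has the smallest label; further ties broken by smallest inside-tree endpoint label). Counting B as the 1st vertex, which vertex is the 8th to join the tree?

E

Prim's algorithm from B:
Step 1: cheapest edge leaving the tree is B H (3); add H.
Step 2: cheapest edge leaving the tree is C H (2); add C.
Step 3: cheapest edge leaving the tree is C D (2); add D.
Step 4: cheapest edge leaving the tree is C F (2); add F.
Step 5: cheapest edge leaving the tree is F G (2); add G.
Step 6: cheapest edge leaving the tree is A C (4); add A.
Step 7: cheapest edge leaving the tree is E H (4); add E.
Vertex order: B, H, C, D, F, G, A, E. The 8th vertex is E.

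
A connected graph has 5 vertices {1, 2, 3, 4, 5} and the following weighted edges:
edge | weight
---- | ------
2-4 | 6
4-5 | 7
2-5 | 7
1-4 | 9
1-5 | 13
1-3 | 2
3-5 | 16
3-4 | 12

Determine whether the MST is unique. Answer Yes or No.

No

Kruskal: consider edges lightest-first.
1-3 (2): add — endpoints in different components.
2-4 (6): add — endpoints in different components.
2-5 (7): add — endpoints in different components.
4-5 (7): skip — 4 and 5 already connected.
1-4 (9): add — endpoints in different components.
Non-tree edge 4-5 has weight 7, equal to the heaviest edge on its tree cycle — swapping gives another MST of the same weight. Not unique.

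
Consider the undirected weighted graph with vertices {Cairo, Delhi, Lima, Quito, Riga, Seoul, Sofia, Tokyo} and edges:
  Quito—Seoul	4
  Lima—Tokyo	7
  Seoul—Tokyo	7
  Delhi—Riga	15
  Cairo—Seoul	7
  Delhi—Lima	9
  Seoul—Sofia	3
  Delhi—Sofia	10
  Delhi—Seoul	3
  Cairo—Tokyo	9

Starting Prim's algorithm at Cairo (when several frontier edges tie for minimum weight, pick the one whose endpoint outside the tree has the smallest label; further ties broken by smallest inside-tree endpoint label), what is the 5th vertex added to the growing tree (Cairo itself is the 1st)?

Prim, starting at Cairo.
Step 1: cheapest edge leaving the tree is Cairo—Seoul (7); add Seoul.
Step 2: cheapest edge leaving the tree is Delhi—Seoul (3); add Delhi.
Step 3: cheapest edge leaving the tree is Seoul—Sofia (3); add Sofia.
Step 4: cheapest edge leaving the tree is Quito—Seoul (4); add Quito.
Step 5: cheapest edge leaving the tree is Seoul—Tokyo (7); add Tokyo.
Step 6: cheapest edge leaving the tree is Lima—Tokyo (7); add Lima.
Step 7: cheapest edge leaving the tree is Delhi—Riga (15); add Riga.
Vertex order: Cairo, Seoul, Delhi, Sofia, Quito, Tokyo, Lima, Riga. The 5th vertex is Quito.

Quito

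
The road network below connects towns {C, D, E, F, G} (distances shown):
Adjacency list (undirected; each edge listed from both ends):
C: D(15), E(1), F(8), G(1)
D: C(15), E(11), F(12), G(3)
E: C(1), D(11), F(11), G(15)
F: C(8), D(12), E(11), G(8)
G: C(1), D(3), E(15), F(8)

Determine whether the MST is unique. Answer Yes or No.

No

Kruskal's algorithm — process edges by increasing weight (ties by edge label):
C—E (1): add — endpoints in different components.
C—G (1): add — endpoints in different components.
D—G (3): add — endpoints in different components.
C—F (8): add — endpoints in different components.
Non-tree edge F—G has weight 8, equal to the heaviest edge on its tree cycle — swapping gives another MST of the same weight. Not unique.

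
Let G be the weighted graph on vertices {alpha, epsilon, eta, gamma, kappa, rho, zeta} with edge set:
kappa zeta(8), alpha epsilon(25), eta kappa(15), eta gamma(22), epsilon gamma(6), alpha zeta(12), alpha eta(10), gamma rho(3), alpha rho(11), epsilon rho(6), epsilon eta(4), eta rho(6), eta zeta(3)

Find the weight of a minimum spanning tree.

34

Grow the tree from zeta using Prim:
Step 1: cheapest edge leaving the tree is eta zeta (3); add eta.
Step 2: cheapest edge leaving the tree is epsilon eta (4); add epsilon.
Step 3: cheapest edge leaving the tree is epsilon gamma (6); add gamma.
Step 4: cheapest edge leaving the tree is gamma rho (3); add rho.
Step 5: cheapest edge leaving the tree is kappa zeta (8); add kappa.
Step 6: cheapest edge leaving the tree is alpha eta (10); add alpha.
MST edges: eta zeta, epsilon eta, epsilon gamma, gamma rho, kappa zeta, alpha eta; total weight 3+4+6+3+8+10 = 34.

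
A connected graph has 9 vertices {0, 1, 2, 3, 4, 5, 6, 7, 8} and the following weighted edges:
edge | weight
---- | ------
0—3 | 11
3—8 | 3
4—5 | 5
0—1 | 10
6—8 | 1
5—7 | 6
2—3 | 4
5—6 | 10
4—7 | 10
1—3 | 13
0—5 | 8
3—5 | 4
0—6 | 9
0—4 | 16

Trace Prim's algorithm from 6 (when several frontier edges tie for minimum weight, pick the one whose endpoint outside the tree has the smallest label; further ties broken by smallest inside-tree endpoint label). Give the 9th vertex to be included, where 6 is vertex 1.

Prim, starting at 6.
Step 1: cheapest edge leaving the tree is 6—8 (1); add 8.
Step 2: cheapest edge leaving the tree is 3—8 (3); add 3.
Step 3: cheapest edge leaving the tree is 2—3 (4); add 2.
Step 4: cheapest edge leaving the tree is 3—5 (4); add 5.
Step 5: cheapest edge leaving the tree is 4—5 (5); add 4.
Step 6: cheapest edge leaving the tree is 5—7 (6); add 7.
Step 7: cheapest edge leaving the tree is 0—5 (8); add 0.
Step 8: cheapest edge leaving the tree is 0—1 (10); add 1.
Vertex order: 6, 8, 3, 2, 5, 4, 7, 0, 1. The 9th vertex is 1.

1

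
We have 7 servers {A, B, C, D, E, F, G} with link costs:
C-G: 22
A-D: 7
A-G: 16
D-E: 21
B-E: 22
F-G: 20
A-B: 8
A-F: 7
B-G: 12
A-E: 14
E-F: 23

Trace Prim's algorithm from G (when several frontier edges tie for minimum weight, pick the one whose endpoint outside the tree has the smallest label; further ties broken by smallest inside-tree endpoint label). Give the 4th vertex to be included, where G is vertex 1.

Prim, starting at G.
Step 1: frontier [B-G 12, A-G 16, F-G 20, C-G 22] → take B-G (12); add B.
Step 2: frontier [A-B 8, B-E 22, A-G 16, F-G 20, C-G 22] → take A-B (8); add A.
Step 3: frontier [A-D 7, A-F 7, A-E 14, B-E 22, F-G 20, C-G 22] → take A-D (7); add D.
Step 4: frontier [A-F 7, A-E 14, B-E 22, D-E 21, F-G 20, C-G 22] → take A-F (7); add F.
Step 5: frontier [A-E 14, B-E 22, D-E 21, E-F 23, C-G 22] → take A-E (14); add E.
Step 6: frontier [C-G 22] → take C-G (22); add C.
Vertex order: G, B, A, D, F, E, C. The 4th vertex is D.

D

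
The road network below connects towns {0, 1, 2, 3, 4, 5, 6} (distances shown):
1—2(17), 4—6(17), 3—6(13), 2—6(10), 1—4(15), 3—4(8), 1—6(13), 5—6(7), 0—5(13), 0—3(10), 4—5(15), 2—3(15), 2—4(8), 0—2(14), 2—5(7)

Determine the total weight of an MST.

53

Kruskal: consider edges lightest-first.
2—5 (7): add — endpoints in different components.
5—6 (7): add — endpoints in different components.
2—4 (8): add — endpoints in different components.
3—4 (8): add — endpoints in different components.
0—3 (10): add — endpoints in different components.
2—6 (10): skip — 2 and 6 already connected.
0—5 (13): skip — 0 and 5 already connected.
1—6 (13): add — endpoints in different components.
MST edges: 2—5, 5—6, 2—4, 3—4, 0—3, 1—6; total weight 7+7+8+8+10+13 = 53.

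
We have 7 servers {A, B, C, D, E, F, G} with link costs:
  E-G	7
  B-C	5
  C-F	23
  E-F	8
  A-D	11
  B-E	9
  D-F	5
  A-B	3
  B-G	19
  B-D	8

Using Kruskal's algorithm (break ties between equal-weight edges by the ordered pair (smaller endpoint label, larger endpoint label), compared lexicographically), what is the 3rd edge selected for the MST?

D-F

Kruskal's algorithm — process edges by increasing weight (ties by edge label):
A-B (3): add — endpoints in different components.
B-C (5): add — endpoints in different components.
D-F (5): add — endpoints in different components.
E-G (7): add — endpoints in different components.
B-D (8): add — endpoints in different components.
E-F (8): add — endpoints in different components.
The 3rd edge added is D-F.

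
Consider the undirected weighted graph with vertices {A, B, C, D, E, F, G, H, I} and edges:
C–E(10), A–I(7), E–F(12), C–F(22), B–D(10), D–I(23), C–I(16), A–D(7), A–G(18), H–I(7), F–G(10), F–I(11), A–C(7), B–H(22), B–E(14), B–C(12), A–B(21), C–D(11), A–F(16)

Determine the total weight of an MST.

Sort edges by weight, then run Kruskal:
A–C (7): add — endpoints in different components.
A–D (7): add — endpoints in different components.
A–I (7): add — endpoints in different components.
H–I (7): add — endpoints in different components.
B–D (10): add — endpoints in different components.
C–E (10): add — endpoints in different components.
F–G (10): add — endpoints in different components.
C–D (11): skip — C and D already connected.
F–I (11): add — endpoints in different components.
MST edges: A–C, A–D, A–I, H–I, B–D, C–E, F–G, F–I; total weight 7+7+7+7+10+10+10+11 = 69.

69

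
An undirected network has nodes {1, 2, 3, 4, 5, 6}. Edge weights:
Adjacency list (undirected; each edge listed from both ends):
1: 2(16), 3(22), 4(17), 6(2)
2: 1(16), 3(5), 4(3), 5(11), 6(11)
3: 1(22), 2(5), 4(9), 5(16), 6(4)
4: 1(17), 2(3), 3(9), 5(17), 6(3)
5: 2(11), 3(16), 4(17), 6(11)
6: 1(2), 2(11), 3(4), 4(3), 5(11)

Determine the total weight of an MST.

Prim, starting at 1.
Step 1: frontier [1 6 2, 1 2 16, 1 4 17, 1 3 22] → take 1 6 (2); add 6.
Step 2: frontier [1 2 16, 1 4 17, 1 3 22, 4 6 3, 3 6 4, 2 6 11, 5 6 11] → take 4 6 (3); add 4.
Step 3: frontier [1 2 16, 1 3 22, 2 4 3, 3 4 9, 4 5 17, 3 6 4, 2 6 11, 5 6 11] → take 2 4 (3); add 2.
Step 4: frontier [1 3 22, 2 3 5, 2 5 11, 3 4 9, 4 5 17, 3 6 4, 5 6 11] → take 3 6 (4); add 3.
Step 5: frontier [2 5 11, 3 5 16, 4 5 17, 5 6 11] → take 2 5 (11); add 5.
MST edges: 1 6, 4 6, 2 4, 3 6, 2 5; total weight 2+3+3+4+11 = 23.

23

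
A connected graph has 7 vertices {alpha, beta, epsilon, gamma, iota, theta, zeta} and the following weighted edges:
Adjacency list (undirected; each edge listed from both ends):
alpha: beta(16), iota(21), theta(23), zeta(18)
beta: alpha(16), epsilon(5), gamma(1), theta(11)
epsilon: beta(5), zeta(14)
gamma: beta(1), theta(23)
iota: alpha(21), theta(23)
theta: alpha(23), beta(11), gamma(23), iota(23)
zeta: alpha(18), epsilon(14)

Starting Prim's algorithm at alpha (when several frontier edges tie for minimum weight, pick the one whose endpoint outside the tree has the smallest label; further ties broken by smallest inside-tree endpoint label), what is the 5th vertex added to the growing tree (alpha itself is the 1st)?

theta

Prim's algorithm from alpha:
Step 1: frontier [alpha-beta 16, alpha-zeta 18, alpha-iota 21, alpha-theta 23] → take alpha-beta (16); add beta.
Step 2: frontier [alpha-zeta 18, alpha-iota 21, alpha-theta 23, beta-gamma 1, beta-epsilon 5, beta-theta 11] → take beta-gamma (1); add gamma.
Step 3: frontier [alpha-zeta 18, alpha-iota 21, alpha-theta 23, beta-epsilon 5, beta-theta 11, gamma-theta 23] → take beta-epsilon (5); add epsilon.
Step 4: frontier [alpha-zeta 18, alpha-iota 21, alpha-theta 23, beta-theta 11, epsilon-zeta 14, gamma-theta 23] → take beta-theta (11); add theta.
Step 5: frontier [alpha-zeta 18, alpha-iota 21, epsilon-zeta 14, iota-theta 23] → take epsilon-zeta (14); add zeta.
Step 6: frontier [alpha-iota 21, iota-theta 23] → take alpha-iota (21); add iota.
Vertex order: alpha, beta, gamma, epsilon, theta, zeta, iota. The 5th vertex is theta.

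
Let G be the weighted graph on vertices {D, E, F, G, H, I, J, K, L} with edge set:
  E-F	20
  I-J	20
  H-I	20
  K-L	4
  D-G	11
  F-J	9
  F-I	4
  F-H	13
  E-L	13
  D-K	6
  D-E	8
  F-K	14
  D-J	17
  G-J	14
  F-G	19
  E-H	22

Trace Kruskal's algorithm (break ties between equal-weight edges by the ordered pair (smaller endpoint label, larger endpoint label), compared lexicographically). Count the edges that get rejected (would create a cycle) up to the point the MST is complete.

1

Kruskal's algorithm — process edges by increasing weight (ties by edge label):
F-I (4): add — endpoints in different components.
K-L (4): add — endpoints in different components.
D-K (6): add — endpoints in different components.
D-E (8): add — endpoints in different components.
F-J (9): add — endpoints in different components.
D-G (11): add — endpoints in different components.
E-L (13): skip — E and L already connected.
F-H (13): add — endpoints in different components.
F-K (14): add — endpoints in different components.
Edges rejected before the tree was complete: 1.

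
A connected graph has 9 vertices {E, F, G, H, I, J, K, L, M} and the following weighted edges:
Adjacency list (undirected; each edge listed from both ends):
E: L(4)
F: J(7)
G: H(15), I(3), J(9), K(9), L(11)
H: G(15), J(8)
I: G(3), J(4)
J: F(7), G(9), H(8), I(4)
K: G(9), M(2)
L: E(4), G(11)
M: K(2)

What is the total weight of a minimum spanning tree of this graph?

Prim, starting at L.
Step 1: frontier [E–L 4, G–L 11] → take E–L (4); add E.
Step 2: frontier [G–L 11] → take G–L (11); add G.
Step 3: frontier [G–I 3, G–J 9, G–K 9, G–H 15] → take G–I (3); add I.
Step 4: frontier [G–J 9, G–K 9, G–H 15, I–J 4] → take I–J (4); add J.
Step 5: frontier [G–K 9, G–H 15, F–J 7, H–J 8] → take F–J (7); add F.
Step 6: frontier [G–K 9, G–H 15, H–J 8] → take H–J (8); add H.
Step 7: frontier [G–K 9] → take G–K (9); add K.
Step 8: frontier [K–M 2] → take K–M (2); add M.
MST edges: E–L, G–L, G–I, I–J, F–J, H–J, G–K, K–M; total weight 4+11+3+4+7+8+9+2 = 48.

48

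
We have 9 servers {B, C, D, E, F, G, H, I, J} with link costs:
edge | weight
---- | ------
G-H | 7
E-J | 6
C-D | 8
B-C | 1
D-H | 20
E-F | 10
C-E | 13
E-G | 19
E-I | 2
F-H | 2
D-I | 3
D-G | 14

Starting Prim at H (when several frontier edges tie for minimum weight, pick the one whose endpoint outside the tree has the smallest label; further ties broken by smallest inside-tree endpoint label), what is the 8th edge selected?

Grow the tree from H using Prim:
Step 1: cheapest edge leaving the tree is F-H (2); add F.
Step 2: cheapest edge leaving the tree is G-H (7); add G.
Step 3: cheapest edge leaving the tree is E-F (10); add E.
Step 4: cheapest edge leaving the tree is E-I (2); add I.
Step 5: cheapest edge leaving the tree is D-I (3); add D.
Step 6: cheapest edge leaving the tree is E-J (6); add J.
Step 7: cheapest edge leaving the tree is C-D (8); add C.
Step 8: cheapest edge leaving the tree is B-C (1); add B.
The 8th edge added is B-C.

B-C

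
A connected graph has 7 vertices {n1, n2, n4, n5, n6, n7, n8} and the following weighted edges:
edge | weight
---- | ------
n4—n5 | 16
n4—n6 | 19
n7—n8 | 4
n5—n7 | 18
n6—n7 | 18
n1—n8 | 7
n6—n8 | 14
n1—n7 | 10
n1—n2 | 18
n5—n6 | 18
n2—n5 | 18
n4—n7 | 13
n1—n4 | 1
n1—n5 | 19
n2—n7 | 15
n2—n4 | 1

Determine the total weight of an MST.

Prim's algorithm from n5:
Step 1: cheapest edge leaving the tree is n4—n5 (16); add n4.
Step 2: cheapest edge leaving the tree is n1—n4 (1); add n1.
Step 3: cheapest edge leaving the tree is n2—n4 (1); add n2.
Step 4: cheapest edge leaving the tree is n1—n8 (7); add n8.
Step 5: cheapest edge leaving the tree is n7—n8 (4); add n7.
Step 6: cheapest edge leaving the tree is n6—n8 (14); add n6.
MST edges: n4—n5, n1—n4, n2—n4, n1—n8, n7—n8, n6—n8; total weight 16+1+1+7+4+14 = 43.

43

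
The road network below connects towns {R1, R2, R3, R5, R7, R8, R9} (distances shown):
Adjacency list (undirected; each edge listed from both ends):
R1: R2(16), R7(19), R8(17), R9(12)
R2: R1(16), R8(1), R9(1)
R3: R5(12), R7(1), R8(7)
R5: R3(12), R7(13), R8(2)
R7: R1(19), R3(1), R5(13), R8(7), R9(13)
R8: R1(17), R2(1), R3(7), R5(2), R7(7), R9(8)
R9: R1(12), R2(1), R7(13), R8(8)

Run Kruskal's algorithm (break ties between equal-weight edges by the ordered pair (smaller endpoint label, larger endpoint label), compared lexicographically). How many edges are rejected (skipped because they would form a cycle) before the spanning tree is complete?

2

Kruskal: consider edges lightest-first.
R2–R8 (1): add. Components now {R2,R8} {R5} {R3} {R1} {R9} {R7}
R2–R9 (1): add. Components now {R2,R8,R9} {R5} {R3} {R1} {R7}
R3–R7 (1): add. Components now {R2,R8,R9} {R5} {R3,R7} {R1}
R5–R8 (2): add. Components now {R2,R5,R8,R9} {R3,R7} {R1}
R3–R8 (7): add. Components now {R2,R3,R5,R7,R8,R9} {R1}
R7–R8 (7): skip — R8 and R7 already connected.
R8–R9 (8): skip — R8 and R9 already connected.
R1–R9 (12): add. Components now {R1,R2,R3,R5,R7,R8,R9}
Edges rejected before the tree was complete: 2.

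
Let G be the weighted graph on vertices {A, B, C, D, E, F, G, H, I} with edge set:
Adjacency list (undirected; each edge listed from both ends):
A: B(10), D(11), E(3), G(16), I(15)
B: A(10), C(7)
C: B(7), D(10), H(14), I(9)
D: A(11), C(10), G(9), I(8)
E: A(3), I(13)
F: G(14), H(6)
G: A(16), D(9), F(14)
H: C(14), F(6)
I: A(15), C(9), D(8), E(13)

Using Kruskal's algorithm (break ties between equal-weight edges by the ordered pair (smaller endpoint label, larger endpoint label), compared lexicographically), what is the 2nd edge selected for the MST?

F-H

Kruskal: consider edges lightest-first.
A-E (3): add — endpoints in different components.
F-H (6): add — endpoints in different components.
B-C (7): add — endpoints in different components.
D-I (8): add — endpoints in different components.
C-I (9): add — endpoints in different components.
D-G (9): add — endpoints in different components.
A-B (10): add — endpoints in different components.
C-D (10): skip — C and D already connected.
A-D (11): skip — A and D already connected.
E-I (13): skip — E and I already connected.
C-H (14): add — endpoints in different components.
The 2nd edge added is F-H.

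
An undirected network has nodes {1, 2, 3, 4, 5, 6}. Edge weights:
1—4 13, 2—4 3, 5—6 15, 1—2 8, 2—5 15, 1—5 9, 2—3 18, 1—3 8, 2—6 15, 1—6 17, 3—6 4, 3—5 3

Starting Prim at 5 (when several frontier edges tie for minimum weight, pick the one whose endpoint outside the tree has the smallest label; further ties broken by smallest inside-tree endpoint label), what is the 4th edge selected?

Grow the tree from 5 using Prim:
Step 1: frontier [3—5 3, 1—5 9, 2—5 15, 5—6 15] → take 3—5 (3); add 3.
Step 2: frontier [3—6 4, 1—3 8, 2—3 18, 1—5 9, 2—5 15, 5—6 15] → take 3—6 (4); add 6.
Step 3: frontier [1—3 8, 2—3 18, 1—5 9, 2—5 15, 2—6 15, 1—6 17] → take 1—3 (8); add 1.
Step 4: frontier [1—2 8, 1—4 13, 2—3 18, 2—5 15, 2—6 15] → take 1—2 (8); add 2.
Step 5: frontier [1—4 13, 2—4 3] → take 2—4 (3); add 4.
The 4th edge added is 1—2.

1-2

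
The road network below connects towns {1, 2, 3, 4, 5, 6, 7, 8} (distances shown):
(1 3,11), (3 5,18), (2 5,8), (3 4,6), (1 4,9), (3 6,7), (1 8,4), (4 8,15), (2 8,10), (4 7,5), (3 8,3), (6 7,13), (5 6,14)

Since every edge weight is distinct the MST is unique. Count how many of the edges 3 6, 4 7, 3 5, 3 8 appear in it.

3

Sort edges by weight, then run Kruskal:
3 8 (3): add — endpoints in different components.
1 8 (4): add — endpoints in different components.
4 7 (5): add — endpoints in different components.
3 4 (6): add — endpoints in different components.
3 6 (7): add — endpoints in different components.
2 5 (8): add — endpoints in different components.
1 4 (9): skip — 1 and 4 already connected.
2 8 (10): add — endpoints in different components.
MST edge set: {3 8, 1 8, 4 7, 3 4, 3 6, 2 5, 2 8}.
Of the listed edges, {3 6, 4 7, 3 8} are in the MST → 3.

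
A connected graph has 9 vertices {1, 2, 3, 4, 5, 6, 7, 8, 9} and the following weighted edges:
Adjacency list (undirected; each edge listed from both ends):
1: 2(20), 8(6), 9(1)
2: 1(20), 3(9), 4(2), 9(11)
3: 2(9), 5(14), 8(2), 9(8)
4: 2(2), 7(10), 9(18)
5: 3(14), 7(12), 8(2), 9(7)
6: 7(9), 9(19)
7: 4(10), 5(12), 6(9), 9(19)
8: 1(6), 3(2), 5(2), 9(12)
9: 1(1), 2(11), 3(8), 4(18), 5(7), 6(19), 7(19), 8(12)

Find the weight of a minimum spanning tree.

41

Prim's algorithm from 3:
Step 1: cheapest edge leaving the tree is 3—8 (2); add 8.
Step 2: cheapest edge leaving the tree is 5—8 (2); add 5.
Step 3: cheapest edge leaving the tree is 1—8 (6); add 1.
Step 4: cheapest edge leaving the tree is 1—9 (1); add 9.
Step 5: cheapest edge leaving the tree is 2—3 (9); add 2.
Step 6: cheapest edge leaving the tree is 2—4 (2); add 4.
Step 7: cheapest edge leaving the tree is 4—7 (10); add 7.
Step 8: cheapest edge leaving the tree is 6—7 (9); add 6.
MST edges: 3—8, 5—8, 1—8, 1—9, 2—3, 2—4, 4—7, 6—7; total weight 2+2+6+1+9+2+10+9 = 41.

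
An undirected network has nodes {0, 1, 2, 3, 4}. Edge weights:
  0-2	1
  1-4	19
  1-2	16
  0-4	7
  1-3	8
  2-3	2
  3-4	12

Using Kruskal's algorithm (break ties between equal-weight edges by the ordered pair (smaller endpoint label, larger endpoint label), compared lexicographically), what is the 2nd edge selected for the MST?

Kruskal: consider edges lightest-first.
0-2 (1): add. Components now {0,2} {1} {3} {4}
2-3 (2): add. Components now {0,2,3} {1} {4}
0-4 (7): add. Components now {0,2,3,4} {1}
1-3 (8): add. Components now {0,1,2,3,4}
The 2nd edge added is 2-3.

2-3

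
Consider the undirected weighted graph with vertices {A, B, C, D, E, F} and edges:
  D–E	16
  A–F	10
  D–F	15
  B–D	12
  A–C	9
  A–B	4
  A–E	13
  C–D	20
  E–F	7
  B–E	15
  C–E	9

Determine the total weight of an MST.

Prim, starting at A.
Step 1: frontier [A–B 4, A–C 9, A–F 10, A–E 13] → take A–B (4); add B.
Step 2: frontier [A–C 9, A–F 10, A–E 13, B–D 12, B–E 15] → take A–C (9); add C.
Step 3: frontier [A–F 10, A–E 13, B–D 12, B–E 15, C–E 9, C–D 20] → take C–E (9); add E.
Step 4: frontier [A–F 10, B–D 12, C–D 20, E–F 7, D–E 16] → take E–F (7); add F.
Step 5: frontier [B–D 12, C–D 20, D–E 16, D–F 15] → take B–D (12); add D.
MST edges: A–B, A–C, C–E, E–F, B–D; total weight 4+9+9+7+12 = 41.

41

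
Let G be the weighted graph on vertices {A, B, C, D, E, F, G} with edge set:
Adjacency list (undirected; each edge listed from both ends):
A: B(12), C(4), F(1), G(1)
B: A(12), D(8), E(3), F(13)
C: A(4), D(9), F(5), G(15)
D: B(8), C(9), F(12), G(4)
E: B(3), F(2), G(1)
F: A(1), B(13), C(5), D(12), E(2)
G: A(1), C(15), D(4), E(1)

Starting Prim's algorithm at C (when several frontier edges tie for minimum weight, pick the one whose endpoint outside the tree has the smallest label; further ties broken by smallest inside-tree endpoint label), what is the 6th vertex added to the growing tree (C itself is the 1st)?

Prim, starting at C.
Step 1: cheapest edge leaving the tree is A C (4); add A.
Step 2: cheapest edge leaving the tree is A F (1); add F.
Step 3: cheapest edge leaving the tree is A G (1); add G.
Step 4: cheapest edge leaving the tree is E G (1); add E.
Step 5: cheapest edge leaving the tree is B E (3); add B.
Step 6: cheapest edge leaving the tree is D G (4); add D.
Vertex order: C, A, F, G, E, B, D. The 6th vertex is B.

B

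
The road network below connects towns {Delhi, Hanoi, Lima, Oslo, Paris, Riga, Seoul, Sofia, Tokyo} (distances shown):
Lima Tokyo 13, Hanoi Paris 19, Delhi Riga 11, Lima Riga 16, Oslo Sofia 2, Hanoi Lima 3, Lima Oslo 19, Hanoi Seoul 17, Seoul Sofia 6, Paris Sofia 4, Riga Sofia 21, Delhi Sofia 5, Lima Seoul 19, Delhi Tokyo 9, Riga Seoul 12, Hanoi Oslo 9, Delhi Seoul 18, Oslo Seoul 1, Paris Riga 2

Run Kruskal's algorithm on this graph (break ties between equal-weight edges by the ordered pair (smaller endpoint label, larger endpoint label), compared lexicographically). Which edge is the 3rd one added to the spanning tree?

Kruskal: consider edges lightest-first.
Oslo Seoul (1): add — endpoints in different components.
Oslo Sofia (2): add — endpoints in different components.
Paris Riga (2): add — endpoints in different components.
Hanoi Lima (3): add — endpoints in different components.
Paris Sofia (4): add — endpoints in different components.
Delhi Sofia (5): add — endpoints in different components.
Seoul Sofia (6): skip — Seoul and Sofia already connected.
Delhi Tokyo (9): add — endpoints in different components.
Hanoi Oslo (9): add — endpoints in different components.
The 3rd edge added is Paris Riga.

Paris-Riga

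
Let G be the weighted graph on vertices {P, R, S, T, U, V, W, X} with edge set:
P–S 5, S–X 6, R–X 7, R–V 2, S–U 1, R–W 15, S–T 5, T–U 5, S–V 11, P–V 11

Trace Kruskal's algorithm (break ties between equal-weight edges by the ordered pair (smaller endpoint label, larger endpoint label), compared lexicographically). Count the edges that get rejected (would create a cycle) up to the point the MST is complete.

Kruskal: consider edges lightest-first.
S–U (1): add — endpoints in different components.
R–V (2): add — endpoints in different components.
P–S (5): add — endpoints in different components.
S–T (5): add — endpoints in different components.
T–U (5): skip — U and T already connected.
S–X (6): add — endpoints in different components.
R–X (7): add — endpoints in different components.
P–V (11): skip — P and V already connected.
S–V (11): skip — S and V already connected.
R–W (15): add — endpoints in different components.
Edges rejected before the tree was complete: 3.

3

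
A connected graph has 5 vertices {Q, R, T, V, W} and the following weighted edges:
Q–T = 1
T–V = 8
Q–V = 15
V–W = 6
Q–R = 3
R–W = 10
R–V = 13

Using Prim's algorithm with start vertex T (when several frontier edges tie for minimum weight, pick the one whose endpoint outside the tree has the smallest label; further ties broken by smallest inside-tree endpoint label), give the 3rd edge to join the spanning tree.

T-V

Prim, starting at T.
Step 1: cheapest edge leaving the tree is Q–T (1); add Q.
Step 2: cheapest edge leaving the tree is Q–R (3); add R.
Step 3: cheapest edge leaving the tree is T–V (8); add V.
Step 4: cheapest edge leaving the tree is V–W (6); add W.
The 3rd edge added is T–V.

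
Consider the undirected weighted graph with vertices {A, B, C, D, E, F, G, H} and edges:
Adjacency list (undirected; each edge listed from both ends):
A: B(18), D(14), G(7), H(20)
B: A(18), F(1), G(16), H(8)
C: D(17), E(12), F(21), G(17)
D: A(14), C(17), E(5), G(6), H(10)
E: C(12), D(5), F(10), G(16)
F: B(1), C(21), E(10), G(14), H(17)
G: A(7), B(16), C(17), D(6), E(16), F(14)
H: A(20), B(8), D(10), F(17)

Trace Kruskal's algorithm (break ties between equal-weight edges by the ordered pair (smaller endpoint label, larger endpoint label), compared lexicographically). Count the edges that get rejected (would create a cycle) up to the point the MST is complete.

1

Sort edges by weight, then run Kruskal:
B–F (1): add — endpoints in different components.
D–E (5): add — endpoints in different components.
D–G (6): add — endpoints in different components.
A–G (7): add — endpoints in different components.
B–H (8): add — endpoints in different components.
D–H (10): add — endpoints in different components.
E–F (10): skip — E and F already connected.
C–E (12): add — endpoints in different components.
Edges rejected before the tree was complete: 1.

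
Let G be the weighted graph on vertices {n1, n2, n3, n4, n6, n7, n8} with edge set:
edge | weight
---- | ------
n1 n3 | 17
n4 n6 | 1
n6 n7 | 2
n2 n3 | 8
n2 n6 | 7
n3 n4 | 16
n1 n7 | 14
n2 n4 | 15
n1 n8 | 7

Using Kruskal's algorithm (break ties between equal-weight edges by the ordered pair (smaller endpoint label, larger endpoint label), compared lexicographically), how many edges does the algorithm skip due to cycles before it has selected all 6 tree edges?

0

Sort edges by weight, then run Kruskal:
n4 n6 (1): add — endpoints in different components.
n6 n7 (2): add — endpoints in different components.
n1 n8 (7): add — endpoints in different components.
n2 n6 (7): add — endpoints in different components.
n2 n3 (8): add — endpoints in different components.
n1 n7 (14): add — endpoints in different components.
Edges rejected before the tree was complete: 0.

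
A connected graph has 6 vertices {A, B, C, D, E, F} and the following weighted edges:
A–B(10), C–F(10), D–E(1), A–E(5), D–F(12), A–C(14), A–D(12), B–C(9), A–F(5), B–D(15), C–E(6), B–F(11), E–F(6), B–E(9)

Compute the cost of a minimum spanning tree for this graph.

Grow the tree from A using Prim:
Step 1: frontier [A–E 5, A–F 5, A–B 10, A–D 12, A–C 14] → take A–E (5); add E.
Step 2: frontier [A–F 5, A–B 10, A–D 12, A–C 14, D–E 1, C–E 6, E–F 6, B–E 9] → take D–E (1); add D.
Step 3: frontier [A–F 5, A–B 10, A–C 14, D–F 12, B–D 15, C–E 6, E–F 6, B–E 9] → take A–F (5); add F.
Step 4: frontier [A–B 10, A–C 14, B–D 15, C–E 6, B–E 9, C–F 10, B–F 11] → take C–E (6); add C.
Step 5: frontier [A–B 10, B–C 9, B–D 15, B–E 9, B–F 11] → take B–C (9); add B.
MST edges: A–E, D–E, A–F, C–E, B–C; total weight 5+1+5+6+9 = 26.

26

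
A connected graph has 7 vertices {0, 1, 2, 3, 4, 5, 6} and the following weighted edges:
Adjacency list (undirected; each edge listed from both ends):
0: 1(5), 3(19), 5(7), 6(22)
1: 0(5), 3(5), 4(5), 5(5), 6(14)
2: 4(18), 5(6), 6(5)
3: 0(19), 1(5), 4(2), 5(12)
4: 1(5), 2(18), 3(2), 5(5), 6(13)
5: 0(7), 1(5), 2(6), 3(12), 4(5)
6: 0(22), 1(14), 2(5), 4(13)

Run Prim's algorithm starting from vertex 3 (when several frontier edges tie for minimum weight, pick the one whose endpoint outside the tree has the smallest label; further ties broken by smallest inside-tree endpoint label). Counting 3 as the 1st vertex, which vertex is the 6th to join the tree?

2

Prim, starting at 3.
Step 1: cheapest edge leaving the tree is 3-4 (2); add 4.
Step 2: cheapest edge leaving the tree is 1-3 (5); add 1.
Step 3: cheapest edge leaving the tree is 0-1 (5); add 0.
Step 4: cheapest edge leaving the tree is 1-5 (5); add 5.
Step 5: cheapest edge leaving the tree is 2-5 (6); add 2.
Step 6: cheapest edge leaving the tree is 2-6 (5); add 6.
Vertex order: 3, 4, 1, 0, 5, 2, 6. The 6th vertex is 2.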